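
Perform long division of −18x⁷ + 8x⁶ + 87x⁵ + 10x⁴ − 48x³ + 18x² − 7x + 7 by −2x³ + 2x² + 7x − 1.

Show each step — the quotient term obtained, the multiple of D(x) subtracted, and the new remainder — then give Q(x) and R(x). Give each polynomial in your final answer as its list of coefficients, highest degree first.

Q = [9, 5, -7, 1, -2]; R = [8, 8, 5]

Step 1: lead(−18x⁷ + 8x⁶ + 87x⁵ + 10x⁴ − 48x³ + 18x² − 7x + 7) ÷ lead(D) = −18x⁷ ÷ −2x³ = 9x⁴. Subtract (9x⁴)·D = −18x⁷ + 18x⁶ + 63x⁵ − 9x⁴. Remainder: −10x⁶ + 24x⁵ + 19x⁴ − 48x³ + 18x² − 7x + 7.
Step 2: lead(−10x⁶ + 24x⁵ + 19x⁴ − 48x³ + 18x² − 7x + 7) ÷ lead(D) = −10x⁶ ÷ −2x³ = 5x³. Subtract (5x³)·D = −10x⁶ + 10x⁵ + 35x⁴ − 5x³. Remainder: 14x⁵ − 16x⁴ − 43x³ + 18x² − 7x + 7.
Step 3: lead(14x⁵ − 16x⁴ − 43x³ + 18x² − 7x + 7) ÷ lead(D) = 14x⁵ ÷ −2x³ = −7x². Subtract (−7x²)·D = 14x⁵ − 14x⁴ − 49x³ + 7x². Remainder: −2x⁴ + 6x³ + 11x² − 7x + 7.
Step 4: lead(−2x⁴ + 6x³ + 11x² − 7x + 7) ÷ lead(D) = −2x⁴ ÷ −2x³ = x. Subtract (x)·D = −2x⁴ + 2x³ + 7x² − x. Remainder: 4x³ + 4x² − 6x + 7.
Step 5: lead(4x³ + 4x² − 6x + 7) ÷ lead(D) = 4x³ ÷ −2x³ = −2. Subtract (−2)·D = 4x³ − 4x² − 14x + 2. Remainder: 8x² + 8x + 5.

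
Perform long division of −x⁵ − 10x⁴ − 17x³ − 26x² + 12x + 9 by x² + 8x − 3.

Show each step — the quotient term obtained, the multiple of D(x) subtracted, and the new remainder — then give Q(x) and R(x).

Step 1: lead(−x⁵ − 10x⁴ − 17x³ − 26x² + 12x + 9) ÷ lead(D) = −x⁵ ÷ x² = −x³. Subtract (−x³)·D = −x⁵ − 8x⁴ + 3x³. Remainder: −2x⁴ − 20x³ − 26x² + 12x + 9.
Step 2: lead(−2x⁴ − 20x³ − 26x² + 12x + 9) ÷ lead(D) = −2x⁴ ÷ x² = −2x². Subtract (−2x²)·D = −2x⁴ − 16x³ + 6x². Remainder: −4x³ − 32x² + 12x + 9.
Step 3: lead(−4x³ − 32x² + 12x + 9) ÷ lead(D) = −4x³ ÷ x² = −4x. Subtract (−4x)·D = −4x³ − 32x² + 12x. Remainder: 9.

Q(x) = −x³ − 2x² − 4x; R(x) = 9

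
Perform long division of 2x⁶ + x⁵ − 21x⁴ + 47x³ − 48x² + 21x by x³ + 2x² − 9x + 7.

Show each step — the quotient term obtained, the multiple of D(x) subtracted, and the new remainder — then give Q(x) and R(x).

Q(x) = 2x³ − 3x² + 3x; R(x) = 0

Step 1: lead(2x⁶ + x⁵ − 21x⁴ + 47x³ − 48x² + 21x) ÷ lead(D) = 2x⁶ ÷ x³ = 2x³. Subtract (2x³)·D = 2x⁶ + 4x⁵ − 18x⁴ + 14x³. Remainder: −3x⁵ − 3x⁴ + 33x³ − 48x² + 21x.
Step 2: lead(−3x⁵ − 3x⁴ + 33x³ − 48x² + 21x) ÷ lead(D) = −3x⁵ ÷ x³ = −3x². Subtract (−3x²)·D = −3x⁵ − 6x⁴ + 27x³ − 21x². Remainder: 3x⁴ + 6x³ − 27x² + 21x.
Step 3: lead(3x⁴ + 6x³ − 27x² + 21x) ÷ lead(D) = 3x⁴ ÷ x³ = 3x. Subtract (3x)·D = 3x⁴ + 6x³ − 27x² + 21x. Remainder: 0.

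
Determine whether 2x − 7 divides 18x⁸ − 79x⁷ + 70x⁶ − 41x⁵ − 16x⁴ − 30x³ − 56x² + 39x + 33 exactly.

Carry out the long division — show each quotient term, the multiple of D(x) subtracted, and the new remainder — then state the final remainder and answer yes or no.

Step 1: lead(18x⁸ − 79x⁷ + 70x⁶ − 41x⁵ − 16x⁴ − 30x³ − 56x² + 39x + 33) ÷ lead(D) = 18x⁸ ÷ 2x = 9x⁷. Subtract (9x⁷)·D = 18x⁸ − 63x⁷. Remainder: −16x⁷ + 70x⁶ − 41x⁵ − 16x⁴ − 30x³ − 56x² + 39x + 33.
Step 2: lead(−16x⁷ + 70x⁶ − 41x⁵ − 16x⁴ − 30x³ − 56x² + 39x + 33) ÷ lead(D) = −16x⁷ ÷ 2x = −8x⁶. Subtract (−8x⁶)·D = −16x⁷ + 56x⁶. Remainder: 14x⁶ − 41x⁵ − 16x⁴ − 30x³ − 56x² + 39x + 33.
Step 3: lead(14x⁶ − 41x⁵ − 16x⁴ − 30x³ − 56x² + 39x + 33) ÷ lead(D) = 14x⁶ ÷ 2x = 7x⁵. Subtract (7x⁵)·D = 14x⁶ − 49x⁵. Remainder: 8x⁵ − 16x⁴ − 30x³ − 56x² + 39x + 33.
Step 4: lead(8x⁵ − 16x⁴ − 30x³ − 56x² + 39x + 33) ÷ lead(D) = 8x⁵ ÷ 2x = 4x⁴. Subtract (4x⁴)·D = 8x⁵ − 28x⁴. Remainder: 12x⁴ − 30x³ − 56x² + 39x + 33.
Step 5: lead(12x⁴ − 30x³ − 56x² + 39x + 33) ÷ lead(D) = 12x⁴ ÷ 2x = 6x³. Subtract (6x³)·D = 12x⁴ − 42x³. Remainder: 12x³ − 56x² + 39x + 33.
Step 6: lead(12x³ − 56x² + 39x + 33) ÷ lead(D) = 12x³ ÷ 2x = 6x². Subtract (6x²)·D = 12x³ − 42x². Remainder: −14x² + 39x + 33.
Step 7: lead(−14x² + 39x + 33) ÷ lead(D) = −14x² ÷ 2x = −7x. Subtract (−7x)·D = −14x² + 49x. Remainder: −10x + 33.
Step 8: lead(−10x + 33) ÷ lead(D) = −10x ÷ 2x = −5. Subtract (−5)·D = −10x + 35. Remainder: −2.

R(x) = −2, so D(x) is not a factor of P(x). no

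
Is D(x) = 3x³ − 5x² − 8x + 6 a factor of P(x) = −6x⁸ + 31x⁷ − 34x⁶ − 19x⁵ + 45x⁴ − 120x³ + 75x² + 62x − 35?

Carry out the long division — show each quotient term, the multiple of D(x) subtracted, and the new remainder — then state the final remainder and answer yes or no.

R(x) = 7, so D(x) is not a factor of P(x). no

Step 1: lead(−6x⁸ + 31x⁷ − 34x⁶ − 19x⁵ + 45x⁴ − 120x³ + 75x² + 62x − 35) ÷ lead(D) = −6x⁸ ÷ 3x³ = −2x⁵. Subtract (−2x⁵)·D = −6x⁸ + 10x⁷ + 16x⁶ − 12x⁵. Remainder: 21x⁷ − 50x⁶ − 7x⁵ + 45x⁴ − 120x³ + 75x² + 62x − 35.
Step 2: lead(21x⁷ − 50x⁶ − 7x⁵ + 45x⁴ − 120x³ + 75x² + 62x − 35) ÷ lead(D) = 21x⁷ ÷ 3x³ = 7x⁴. Subtract (7x⁴)·D = 21x⁷ − 35x⁶ − 56x⁵ + 42x⁴. Remainder: −15x⁶ + 49x⁵ + 3x⁴ − 120x³ + 75x² + 62x − 35.
Step 3: lead(−15x⁶ + 49x⁵ + 3x⁴ − 120x³ + 75x² + 62x − 35) ÷ lead(D) = −15x⁶ ÷ 3x³ = −5x³. Subtract (−5x³)·D = −15x⁶ + 25x⁵ + 40x⁴ − 30x³. Remainder: 24x⁵ − 37x⁴ − 90x³ + 75x² + 62x − 35.
Step 4: lead(24x⁵ − 37x⁴ − 90x³ + 75x² + 62x − 35) ÷ lead(D) = 24x⁵ ÷ 3x³ = 8x². Subtract (8x²)·D = 24x⁵ − 40x⁴ − 64x³ + 48x². Remainder: 3x⁴ − 26x³ + 27x² + 62x − 35.
Step 5: lead(3x⁴ − 26x³ + 27x² + 62x − 35) ÷ lead(D) = 3x⁴ ÷ 3x³ = x. Subtract (x)·D = 3x⁴ − 5x³ − 8x² + 6x. Remainder: −21x³ + 35x² + 56x − 35.
Step 6: lead(−21x³ + 35x² + 56x − 35) ÷ lead(D) = −21x³ ÷ 3x³ = −7. Subtract (−7)·D = −21x³ + 35x² + 56x − 42. Remainder: 7.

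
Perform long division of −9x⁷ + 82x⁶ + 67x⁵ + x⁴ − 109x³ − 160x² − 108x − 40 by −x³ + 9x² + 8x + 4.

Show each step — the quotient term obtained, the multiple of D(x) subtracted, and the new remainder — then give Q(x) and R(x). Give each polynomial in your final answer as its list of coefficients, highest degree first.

Step 1: lead(−9x⁷ + 82x⁶ + 67x⁵ + x⁴ − 109x³ − 160x² − 108x − 40) ÷ lead(D) = −9x⁷ ÷ −x³ = 9x⁴. Subtract (9x⁴)·D = −9x⁷ + 81x⁶ + 72x⁵ + 36x⁴. Remainder: x⁶ − 5x⁵ − 35x⁴ − 109x³ − 160x² − 108x − 40.
Step 2: lead(x⁶ − 5x⁵ − 35x⁴ − 109x³ − 160x² − 108x − 40) ÷ lead(D) = x⁶ ÷ −x³ = −x³. Subtract (−x³)·D = x⁶ − 9x⁵ − 8x⁴ − 4x³. Remainder: 4x⁵ − 27x⁴ − 105x³ − 160x² − 108x − 40.
Step 3: lead(4x⁵ − 27x⁴ − 105x³ − 160x² − 108x − 40) ÷ lead(D) = 4x⁵ ÷ −x³ = −4x². Subtract (−4x²)·D = 4x⁵ − 36x⁴ − 32x³ − 16x². Remainder: 9x⁴ − 73x³ − 144x² − 108x − 40.
Step 4: lead(9x⁴ − 73x³ − 144x² − 108x − 40) ÷ lead(D) = 9x⁴ ÷ −x³ = −9x. Subtract (−9x)·D = 9x⁴ − 81x³ − 72x² − 36x. Remainder: 8x³ − 72x² − 72x − 40.
Step 5: lead(8x³ − 72x² − 72x − 40) ÷ lead(D) = 8x³ ÷ −x³ = −8. Subtract (−8)·D = 8x³ − 72x² − 64x − 32. Remainder: −8x − 8.

Q = [9, -1, -4, -9, -8]; R = [-8, -8]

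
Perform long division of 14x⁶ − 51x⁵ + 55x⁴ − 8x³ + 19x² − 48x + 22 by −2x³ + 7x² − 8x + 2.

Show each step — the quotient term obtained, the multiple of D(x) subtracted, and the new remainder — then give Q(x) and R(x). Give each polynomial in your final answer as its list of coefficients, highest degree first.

Step 1: lead(14x⁶ − 51x⁵ + 55x⁴ − 8x³ + 19x² − 48x + 22) ÷ lead(D) = 14x⁶ ÷ −2x³ = −7x³. Subtract (−7x³)·D = 14x⁶ − 49x⁵ + 56x⁴ − 14x³. Remainder: −2x⁵ − x⁴ + 6x³ + 19x² − 48x + 22.
Step 2: lead(−2x⁵ − x⁴ + 6x³ + 19x² − 48x + 22) ÷ lead(D) = −2x⁵ ÷ −2x³ = x². Subtract (x²)·D = −2x⁵ + 7x⁴ − 8x³ + 2x². Remainder: −8x⁴ + 14x³ + 17x² − 48x + 22.
Step 3: lead(−8x⁴ + 14x³ + 17x² − 48x + 22) ÷ lead(D) = −8x⁴ ÷ −2x³ = 4x. Subtract (4x)·D = −8x⁴ + 28x³ − 32x² + 8x. Remainder: −14x³ + 49x² − 56x + 22.
Step 4: lead(−14x³ + 49x² − 56x + 22) ÷ lead(D) = −14x³ ÷ −2x³ = 7. Subtract (7)·D = −14x³ + 49x² − 56x + 14. Remainder: 8.

Q = [-7, 1, 4, 7]; R = [8]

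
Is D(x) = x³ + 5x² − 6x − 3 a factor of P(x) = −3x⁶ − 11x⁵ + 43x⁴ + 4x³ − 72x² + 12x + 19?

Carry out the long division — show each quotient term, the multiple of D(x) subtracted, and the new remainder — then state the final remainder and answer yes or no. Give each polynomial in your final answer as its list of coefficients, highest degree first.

R = [-9, 1], so D(x) is not a factor of P(x). no

Step 1: lead(−3x⁶ − 11x⁵ + 43x⁴ + 4x³ − 72x² + 12x + 19) ÷ lead(D) = −3x⁶ ÷ x³ = −3x³. Subtract (−3x³)·D = −3x⁶ − 15x⁵ + 18x⁴ + 9x³. Remainder: 4x⁵ + 25x⁴ − 5x³ − 72x² + 12x + 19.
Step 2: lead(4x⁵ + 25x⁴ − 5x³ − 72x² + 12x + 19) ÷ lead(D) = 4x⁵ ÷ x³ = 4x². Subtract (4x²)·D = 4x⁵ + 20x⁴ − 24x³ − 12x². Remainder: 5x⁴ + 19x³ − 60x² + 12x + 19.
Step 3: lead(5x⁴ + 19x³ − 60x² + 12x + 19) ÷ lead(D) = 5x⁴ ÷ x³ = 5x. Subtract (5x)·D = 5x⁴ + 25x³ − 30x² − 15x. Remainder: −6x³ − 30x² + 27x + 19.
Step 4: lead(−6x³ − 30x² + 27x + 19) ÷ lead(D) = −6x³ ÷ x³ = −6. Subtract (−6)·D = −6x³ − 30x² + 36x + 18. Remainder: −9x + 1.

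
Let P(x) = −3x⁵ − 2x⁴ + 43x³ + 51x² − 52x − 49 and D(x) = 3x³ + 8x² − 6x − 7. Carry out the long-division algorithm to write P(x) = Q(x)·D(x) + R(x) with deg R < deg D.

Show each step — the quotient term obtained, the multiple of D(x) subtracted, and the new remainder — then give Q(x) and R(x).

Step 1: lead(−3x⁵ − 2x⁴ + 43x³ + 51x² − 52x − 49) ÷ lead(D) = −3x⁵ ÷ 3x³ = −x². Subtract (−x²)·D = −3x⁵ − 8x⁴ + 6x³ + 7x². Remainder: 6x⁴ + 37x³ + 44x² − 52x − 49.
Step 2: lead(6x⁴ + 37x³ + 44x² − 52x − 49) ÷ lead(D) = 6x⁴ ÷ 3x³ = 2x. Subtract (2x)·D = 6x⁴ + 16x³ − 12x² − 14x. Remainder: 21x³ + 56x² − 38x − 49.
Step 3: lead(21x³ + 56x² − 38x − 49) ÷ lead(D) = 21x³ ÷ 3x³ = 7. Subtract (7)·D = 21x³ + 56x² − 42x − 49. Remainder: 4x.

Q(x) = −x² + 2x + 7; R(x) = 4x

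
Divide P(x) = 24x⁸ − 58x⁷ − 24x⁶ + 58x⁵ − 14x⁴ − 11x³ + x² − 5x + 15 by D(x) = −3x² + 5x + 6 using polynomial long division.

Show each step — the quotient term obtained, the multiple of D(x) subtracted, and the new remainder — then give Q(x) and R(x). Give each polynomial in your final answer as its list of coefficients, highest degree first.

Step 1: lead(24x⁸ − 58x⁷ − 24x⁶ + 58x⁵ − 14x⁴ − 11x³ + x² − 5x + 15) ÷ lead(D) = 24x⁸ ÷ −3x² = −8x⁶. Subtract (−8x⁶)·D = 24x⁸ − 40x⁷ − 48x⁶. Remainder: −18x⁷ + 24x⁶ + 58x⁵ − 14x⁴ − 11x³ + x² − 5x + 15.
Step 2: lead(−18x⁷ + 24x⁶ + 58x⁵ − 14x⁴ − 11x³ + x² − 5x + 15) ÷ lead(D) = −18x⁷ ÷ −3x² = 6x⁵. Subtract (6x⁵)·D = −18x⁷ + 30x⁶ + 36x⁵. Remainder: −6x⁶ + 22x⁵ − 14x⁴ − 11x³ + x² − 5x + 15.
Step 3: lead(−6x⁶ + 22x⁵ − 14x⁴ − 11x³ + x² − 5x + 15) ÷ lead(D) = −6x⁶ ÷ −3x² = 2x⁴. Subtract (2x⁴)·D = −6x⁶ + 10x⁵ + 12x⁴. Remainder: 12x⁵ − 26x⁴ − 11x³ + x² − 5x + 15.
Step 4: lead(12x⁵ − 26x⁴ − 11x³ + x² − 5x + 15) ÷ lead(D) = 12x⁵ ÷ −3x² = −4x³. Subtract (−4x³)·D = 12x⁵ − 20x⁴ − 24x³. Remainder: −6x⁴ + 13x³ + x² − 5x + 15.
Step 5: lead(−6x⁴ + 13x³ + x² − 5x + 15) ÷ lead(D) = −6x⁴ ÷ −3x² = 2x². Subtract (2x²)·D = −6x⁴ + 10x³ + 12x². Remainder: 3x³ − 11x² − 5x + 15.
Step 6: lead(3x³ − 11x² − 5x + 15) ÷ lead(D) = 3x³ ÷ −3x² = −x. Subtract (−x)·D = 3x³ − 5x² − 6x. Remainder: −6x² + x + 15.
Step 7: lead(−6x² + x + 15) ÷ lead(D) = −6x² ÷ −3x² = 2. Subtract (2)·D = −6x² + 10x + 12. Remainder: −9x + 3.

Q = [-8, 6, 2, -4, 2, -1, 2]; R = [-9, 3]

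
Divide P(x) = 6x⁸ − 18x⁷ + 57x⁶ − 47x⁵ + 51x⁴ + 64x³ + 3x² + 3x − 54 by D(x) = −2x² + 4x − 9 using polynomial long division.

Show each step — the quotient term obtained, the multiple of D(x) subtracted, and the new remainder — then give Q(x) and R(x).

Step 1: lead(6x⁸ − 18x⁷ + 57x⁶ − 47x⁵ + 51x⁴ + 64x³ + 3x² + 3x − 54) ÷ lead(D) = 6x⁸ ÷ −2x² = −3x⁶. Subtract (−3x⁶)·D = 6x⁸ − 12x⁷ + 27x⁶. Remainder: −6x⁷ + 30x⁶ − 47x⁵ + 51x⁴ + 64x³ + 3x² + 3x − 54.
Step 2: lead(−6x⁷ + 30x⁶ − 47x⁵ + 51x⁴ + 64x³ + 3x² + 3x − 54) ÷ lead(D) = −6x⁷ ÷ −2x² = 3x⁵. Subtract (3x⁵)·D = −6x⁷ + 12x⁶ − 27x⁵. Remainder: 18x⁶ − 20x⁵ + 51x⁴ + 64x³ + 3x² + 3x − 54.
Step 3: lead(18x⁶ − 20x⁵ + 51x⁴ + 64x³ + 3x² + 3x − 54) ÷ lead(D) = 18x⁶ ÷ −2x² = −9x⁴. Subtract (−9x⁴)·D = 18x⁶ − 36x⁵ + 81x⁴. Remainder: 16x⁵ − 30x⁴ + 64x³ + 3x² + 3x − 54.
Step 4: lead(16x⁵ − 30x⁴ + 64x³ + 3x² + 3x − 54) ÷ lead(D) = 16x⁵ ÷ −2x² = −8x³. Subtract (−8x³)·D = 16x⁵ − 32x⁴ + 72x³. Remainder: 2x⁴ − 8x³ + 3x² + 3x − 54.
Step 5: lead(2x⁴ − 8x³ + 3x² + 3x − 54) ÷ lead(D) = 2x⁴ ÷ −2x² = −x². Subtract (−x²)·D = 2x⁴ − 4x³ + 9x². Remainder: −4x³ − 6x² + 3x − 54.
Step 6: lead(−4x³ − 6x² + 3x − 54) ÷ lead(D) = −4x³ ÷ −2x² = 2x. Subtract (2x)·D = −4x³ + 8x² − 18x. Remainder: −14x² + 21x − 54.
Step 7: lead(−14x² + 21x − 54) ÷ lead(D) = −14x² ÷ −2x² = 7. Subtract (7)·D = −14x² + 28x − 63. Remainder: −7x + 9.

Q(x) = −3x⁶ + 3x⁵ − 9x⁴ − 8x³ − x² + 2x + 7; R(x) = −7x + 9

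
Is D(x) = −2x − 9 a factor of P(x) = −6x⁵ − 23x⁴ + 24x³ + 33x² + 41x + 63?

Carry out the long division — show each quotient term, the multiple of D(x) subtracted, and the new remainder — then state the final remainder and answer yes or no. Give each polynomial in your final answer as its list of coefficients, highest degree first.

Step 1: lead(−6x⁵ − 23x⁴ + 24x³ + 33x² + 41x + 63) ÷ lead(D) = −6x⁵ ÷ −2x = 3x⁴. Subtract (3x⁴)·D = −6x⁵ − 27x⁴. Remainder: 4x⁴ + 24x³ + 33x² + 41x + 63.
Step 2: lead(4x⁴ + 24x³ + 33x² + 41x + 63) ÷ lead(D) = 4x⁴ ÷ −2x = −2x³. Subtract (−2x³)·D = 4x⁴ + 18x³. Remainder: 6x³ + 33x² + 41x + 63.
Step 3: lead(6x³ + 33x² + 41x + 63) ÷ lead(D) = 6x³ ÷ −2x = −3x². Subtract (−3x²)·D = 6x³ + 27x². Remainder: 6x² + 41x + 63.
Step 4: lead(6x² + 41x + 63) ÷ lead(D) = 6x² ÷ −2x = −3x. Subtract (−3x)·D = 6x² + 27x. Remainder: 14x + 63.
Step 5: lead(14x + 63) ÷ lead(D) = 14x ÷ −2x = −7. Subtract (−7)·D = 14x + 63. Remainder: 0.

R = [0], so D(x) is a factor of P(x). yes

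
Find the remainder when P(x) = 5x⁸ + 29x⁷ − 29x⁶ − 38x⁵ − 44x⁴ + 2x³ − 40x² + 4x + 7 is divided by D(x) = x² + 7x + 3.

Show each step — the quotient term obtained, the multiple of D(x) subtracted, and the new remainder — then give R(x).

R(x) = −5

Step 1: lead(5x⁸ + 29x⁷ − 29x⁶ − 38x⁵ − 44x⁴ + 2x³ − 40x² + 4x + 7) ÷ lead(D) = 5x⁸ ÷ x² = 5x⁶. Subtract (5x⁶)·D = 5x⁸ + 35x⁷ + 15x⁶. Remainder: −6x⁷ − 44x⁶ − 38x⁵ − 44x⁴ + 2x³ − 40x² + 4x + 7.
Step 2: lead(−6x⁷ − 44x⁶ − 38x⁵ − 44x⁴ + 2x³ − 40x² + 4x + 7) ÷ lead(D) = −6x⁷ ÷ x² = −6x⁵. Subtract (−6x⁵)·D = −6x⁷ − 42x⁶ − 18x⁵. Remainder: −2x⁶ − 20x⁵ − 44x⁴ + 2x³ − 40x² + 4x + 7.
Step 3: lead(−2x⁶ − 20x⁵ − 44x⁴ + 2x³ − 40x² + 4x + 7) ÷ lead(D) = −2x⁶ ÷ x² = −2x⁴. Subtract (−2x⁴)·D = −2x⁶ − 14x⁵ − 6x⁴. Remainder: −6x⁵ − 38x⁴ + 2x³ − 40x² + 4x + 7.
Step 4: lead(−6x⁵ − 38x⁴ + 2x³ − 40x² + 4x + 7) ÷ lead(D) = −6x⁵ ÷ x² = −6x³. Subtract (−6x³)·D = −6x⁵ − 42x⁴ − 18x³. Remainder: 4x⁴ + 20x³ − 40x² + 4x + 7.
Step 5: lead(4x⁴ + 20x³ − 40x² + 4x + 7) ÷ lead(D) = 4x⁴ ÷ x² = 4x². Subtract (4x²)·D = 4x⁴ + 28x³ + 12x². Remainder: −8x³ − 52x² + 4x + 7.
Step 6: lead(−8x³ − 52x² + 4x + 7) ÷ lead(D) = −8x³ ÷ x² = −8x. Subtract (−8x)·D = −8x³ − 56x² − 24x. Remainder: 4x² + 28x + 7.
Step 7: lead(4x² + 28x + 7) ÷ lead(D) = 4x² ÷ x² = 4. Subtract (4)·D = 4x² + 28x + 12. Remainder: −5.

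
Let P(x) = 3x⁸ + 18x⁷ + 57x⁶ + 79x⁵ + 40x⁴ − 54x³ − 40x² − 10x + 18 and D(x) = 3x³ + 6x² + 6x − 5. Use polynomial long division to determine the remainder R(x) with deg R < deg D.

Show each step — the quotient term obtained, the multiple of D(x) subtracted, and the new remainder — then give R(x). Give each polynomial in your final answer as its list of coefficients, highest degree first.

R = [-2, 3]

Step 1: lead(3x⁸ + 18x⁷ + 57x⁶ + 79x⁵ + 40x⁴ − 54x³ − 40x² − 10x + 18) ÷ lead(D) = 3x⁸ ÷ 3x³ = x⁵. Subtract (x⁵)·D = 3x⁸ + 6x⁷ + 6x⁶ − 5x⁵. Remainder: 12x⁷ + 51x⁶ + 84x⁵ + 40x⁴ − 54x³ − 40x² − 10x + 18.
Step 2: lead(12x⁷ + 51x⁶ + 84x⁵ + 40x⁴ − 54x³ − 40x² − 10x + 18) ÷ lead(D) = 12x⁷ ÷ 3x³ = 4x⁴. Subtract (4x⁴)·D = 12x⁷ + 24x⁶ + 24x⁵ − 20x⁴. Remainder: 27x⁶ + 60x⁵ + 60x⁴ − 54x³ − 40x² − 10x + 18.
Step 3: lead(27x⁶ + 60x⁵ + 60x⁴ − 54x³ − 40x² − 10x + 18) ÷ lead(D) = 27x⁶ ÷ 3x³ = 9x³. Subtract (9x³)·D = 27x⁶ + 54x⁵ + 54x⁴ − 45x³. Remainder: 6x⁵ + 6x⁴ − 9x³ − 40x² − 10x + 18.
Step 4: lead(6x⁵ + 6x⁴ − 9x³ − 40x² − 10x + 18) ÷ lead(D) = 6x⁵ ÷ 3x³ = 2x². Subtract (2x²)·D = 6x⁵ + 12x⁴ + 12x³ − 10x². Remainder: −6x⁴ − 21x³ − 30x² − 10x + 18.
Step 5: lead(−6x⁴ − 21x³ − 30x² − 10x + 18) ÷ lead(D) = −6x⁴ ÷ 3x³ = −2x. Subtract (−2x)·D = −6x⁴ − 12x³ − 12x² + 10x. Remainder: −9x³ − 18x² − 20x + 18.
Step 6: lead(−9x³ − 18x² − 20x + 18) ÷ lead(D) = −9x³ ÷ 3x³ = −3. Subtract (−3)·D = −9x³ − 18x² − 18x + 15. Remainder: −2x + 3.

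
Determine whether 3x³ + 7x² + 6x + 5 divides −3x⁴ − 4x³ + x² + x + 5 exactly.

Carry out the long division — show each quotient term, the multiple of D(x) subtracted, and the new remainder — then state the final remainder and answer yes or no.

R(x) = 0, so D(x) is a factor of P(x). yes

Step 1: lead(−3x⁴ − 4x³ + x² + x + 5) ÷ lead(D) = −3x⁴ ÷ 3x³ = −x. Subtract (−x)·D = −3x⁴ − 7x³ − 6x² − 5x. Remainder: 3x³ + 7x² + 6x + 5.
Step 2: lead(3x³ + 7x² + 6x + 5) ÷ lead(D) = 3x³ ÷ 3x³ = 1. Subtract (1)·D = 3x³ + 7x² + 6x + 5. Remainder: 0.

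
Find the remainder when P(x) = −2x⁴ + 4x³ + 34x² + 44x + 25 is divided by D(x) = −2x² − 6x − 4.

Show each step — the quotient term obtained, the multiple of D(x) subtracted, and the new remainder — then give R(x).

Step 1: lead(−2x⁴ + 4x³ + 34x² + 44x + 25) ÷ lead(D) = −2x⁴ ÷ −2x² = x². Subtract (x²)·D = −2x⁴ − 6x³ − 4x². Remainder: 10x³ + 38x² + 44x + 25.
Step 2: lead(10x³ + 38x² + 44x + 25) ÷ lead(D) = 10x³ ÷ −2x² = −5x. Subtract (−5x)·D = 10x³ + 30x² + 20x. Remainder: 8x² + 24x + 25.
Step 3: lead(8x² + 24x + 25) ÷ lead(D) = 8x² ÷ −2x² = −4. Subtract (−4)·D = 8x² + 24x + 16. Remainder: 9.

R(x) = 9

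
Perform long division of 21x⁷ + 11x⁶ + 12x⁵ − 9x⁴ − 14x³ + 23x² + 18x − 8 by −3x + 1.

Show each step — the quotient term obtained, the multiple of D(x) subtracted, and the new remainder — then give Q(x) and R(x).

Step 1: lead(21x⁷ + 11x⁶ + 12x⁵ − 9x⁴ − 14x³ + 23x² + 18x − 8) ÷ lead(D) = 21x⁷ ÷ −3x = −7x⁶. Subtract (−7x⁶)·D = 21x⁷ − 7x⁶. Remainder: 18x⁶ + 12x⁵ − 9x⁴ − 14x³ + 23x² + 18x − 8.
Step 2: lead(18x⁶ + 12x⁵ − 9x⁴ − 14x³ + 23x² + 18x − 8) ÷ lead(D) = 18x⁶ ÷ −3x = −6x⁵. Subtract (−6x⁵)·D = 18x⁶ − 6x⁵. Remainder: 18x⁵ − 9x⁴ − 14x³ + 23x² + 18x − 8.
Step 3: lead(18x⁵ − 9x⁴ − 14x³ + 23x² + 18x − 8) ÷ lead(D) = 18x⁵ ÷ −3x = −6x⁴. Subtract (−6x⁴)·D = 18x⁵ − 6x⁴. Remainder: −3x⁴ − 14x³ + 23x² + 18x − 8.
Step 4: lead(−3x⁴ − 14x³ + 23x² + 18x − 8) ÷ lead(D) = −3x⁴ ÷ −3x = x³. Subtract (x³)·D = −3x⁴ + x³. Remainder: −15x³ + 23x² + 18x − 8.
Step 5: lead(−15x³ + 23x² + 18x − 8) ÷ lead(D) = −15x³ ÷ −3x = 5x². Subtract (5x²)·D = −15x³ + 5x². Remainder: 18x² + 18x − 8.
Step 6: lead(18x² + 18x − 8) ÷ lead(D) = 18x² ÷ −3x = −6x. Subtract (−6x)·D = 18x² − 6x. Remainder: 24x − 8.
Step 7: lead(24x − 8) ÷ lead(D) = 24x ÷ −3x = −8. Subtract (−8)·D = 24x − 8. Remainder: 0.

Q(x) = −7x⁶ − 6x⁵ − 6x⁴ + x³ + 5x² − 6x − 8; R(x) = 0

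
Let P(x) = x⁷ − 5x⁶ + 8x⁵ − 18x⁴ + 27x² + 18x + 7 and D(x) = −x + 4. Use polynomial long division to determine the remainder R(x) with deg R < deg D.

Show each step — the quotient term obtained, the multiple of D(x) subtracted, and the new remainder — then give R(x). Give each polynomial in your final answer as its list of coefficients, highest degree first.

Step 1: lead(x⁷ − 5x⁶ + 8x⁵ − 18x⁴ + 27x² + 18x + 7) ÷ lead(D) = x⁷ ÷ −x = −x⁶. Subtract (−x⁶)·D = x⁷ − 4x⁶. Remainder: −x⁶ + 8x⁵ − 18x⁴ + 27x² + 18x + 7.
Step 2: lead(−x⁶ + 8x⁵ − 18x⁴ + 27x² + 18x + 7) ÷ lead(D) = −x⁶ ÷ −x = x⁵. Subtract (x⁵)·D = −x⁶ + 4x⁵. Remainder: 4x⁵ − 18x⁴ + 27x² + 18x + 7.
Step 3: lead(4x⁵ − 18x⁴ + 27x² + 18x + 7) ÷ lead(D) = 4x⁵ ÷ −x = −4x⁴. Subtract (−4x⁴)·D = 4x⁵ − 16x⁴. Remainder: −2x⁴ + 27x² + 18x + 7.
Step 4: lead(−2x⁴ + 27x² + 18x + 7) ÷ lead(D) = −2x⁴ ÷ −x = 2x³. Subtract (2x³)·D = −2x⁴ + 8x³. Remainder: −8x³ + 27x² + 18x + 7.
Step 5: lead(−8x³ + 27x² + 18x + 7) ÷ lead(D) = −8x³ ÷ −x = 8x². Subtract (8x²)·D = −8x³ + 32x². Remainder: −5x² + 18x + 7.
Step 6: lead(−5x² + 18x + 7) ÷ lead(D) = −5x² ÷ −x = 5x. Subtract (5x)·D = −5x² + 20x. Remainder: −2x + 7.
Step 7: lead(−2x + 7) ÷ lead(D) = −2x ÷ −x = 2. Subtract (2)·D = −2x + 8. Remainder: −1.

R = [-1]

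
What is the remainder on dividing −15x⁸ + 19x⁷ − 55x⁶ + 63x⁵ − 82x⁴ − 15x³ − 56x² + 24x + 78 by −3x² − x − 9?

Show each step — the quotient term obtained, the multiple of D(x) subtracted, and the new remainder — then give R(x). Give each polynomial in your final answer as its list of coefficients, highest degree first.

R = [7, 6]

Step 1: lead(−15x⁸ + 19x⁷ − 55x⁶ + 63x⁵ − 82x⁴ − 15x³ − 56x² + 24x + 78) ÷ lead(D) = −15x⁸ ÷ −3x² = 5x⁶. Subtract (5x⁶)·D = −15x⁸ − 5x⁷ − 45x⁶. Remainder: 24x⁷ − 10x⁶ + 63x⁵ − 82x⁴ − 15x³ − 56x² + 24x + 78.
Step 2: lead(24x⁷ − 10x⁶ + 63x⁵ − 82x⁴ − 15x³ − 56x² + 24x + 78) ÷ lead(D) = 24x⁷ ÷ −3x² = −8x⁵. Subtract (−8x⁵)·D = 24x⁷ + 8x⁶ + 72x⁵. Remainder: −18x⁶ − 9x⁵ − 82x⁴ − 15x³ − 56x² + 24x + 78.
Step 3: lead(−18x⁶ − 9x⁵ − 82x⁴ − 15x³ − 56x² + 24x + 78) ÷ lead(D) = −18x⁶ ÷ −3x² = 6x⁴. Subtract (6x⁴)·D = −18x⁶ − 6x⁵ − 54x⁴. Remainder: −3x⁵ − 28x⁴ − 15x³ − 56x² + 24x + 78.
Step 4: lead(−3x⁵ − 28x⁴ − 15x³ − 56x² + 24x + 78) ÷ lead(D) = −3x⁵ ÷ −3x² = x³. Subtract (x³)·D = −3x⁵ − x⁴ − 9x³. Remainder: −27x⁴ − 6x³ − 56x² + 24x + 78.
Step 5: lead(−27x⁴ − 6x³ − 56x² + 24x + 78) ÷ lead(D) = −27x⁴ ÷ −3x² = 9x². Subtract (9x²)·D = −27x⁴ − 9x³ − 81x². Remainder: 3x³ + 25x² + 24x + 78.
Step 6: lead(3x³ + 25x² + 24x + 78) ÷ lead(D) = 3x³ ÷ −3x² = −x. Subtract (−x)·D = 3x³ + x² + 9x. Remainder: 24x² + 15x + 78.
Step 7: lead(24x² + 15x + 78) ÷ lead(D) = 24x² ÷ −3x² = −8. Subtract (−8)·D = 24x² + 8x + 72. Remainder: 7x + 6.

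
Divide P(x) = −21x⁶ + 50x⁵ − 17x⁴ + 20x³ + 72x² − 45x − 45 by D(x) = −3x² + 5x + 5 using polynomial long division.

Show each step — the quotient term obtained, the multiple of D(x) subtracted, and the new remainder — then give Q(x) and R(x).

Step 1: lead(−21x⁶ + 50x⁵ − 17x⁴ + 20x³ + 72x² − 45x − 45) ÷ lead(D) = −21x⁶ ÷ −3x² = 7x⁴. Subtract (7x⁴)·D = −21x⁶ + 35x⁵ + 35x⁴. Remainder: 15x⁵ − 52x⁴ + 20x³ + 72x² − 45x − 45.
Step 2: lead(15x⁵ − 52x⁴ + 20x³ + 72x² − 45x − 45) ÷ lead(D) = 15x⁵ ÷ −3x² = −5x³. Subtract (−5x³)·D = 15x⁵ − 25x⁴ − 25x³. Remainder: −27x⁴ + 45x³ + 72x² − 45x − 45.
Step 3: lead(−27x⁴ + 45x³ + 72x² − 45x − 45) ÷ lead(D) = −27x⁴ ÷ −3x² = 9x². Subtract (9x²)·D = −27x⁴ + 45x³ + 45x². Remainder: 27x² − 45x − 45.
Step 4: lead(27x² − 45x − 45) ÷ lead(D) = 27x² ÷ −3x² = −9. Subtract (−9)·D = 27x² − 45x − 45. Remainder: 0.

Q(x) = 7x⁴ − 5x³ + 9x² − 9; R(x) = 0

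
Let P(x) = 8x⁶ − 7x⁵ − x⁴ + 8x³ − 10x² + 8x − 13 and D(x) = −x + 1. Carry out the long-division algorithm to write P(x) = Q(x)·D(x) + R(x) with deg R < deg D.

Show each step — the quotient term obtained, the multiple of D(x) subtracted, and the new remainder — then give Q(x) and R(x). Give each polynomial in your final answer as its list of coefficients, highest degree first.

Q = [-8, -1, 0, -8, 2, -6]; R = [-7]

Step 1: lead(8x⁶ − 7x⁵ − x⁴ + 8x³ − 10x² + 8x − 13) ÷ lead(D) = 8x⁶ ÷ −x = −8x⁵. Subtract (−8x⁵)·D = 8x⁶ − 8x⁵. Remainder: x⁵ − x⁴ + 8x³ − 10x² + 8x − 13.
Step 2: lead(x⁵ − x⁴ + 8x³ − 10x² + 8x − 13) ÷ lead(D) = x⁵ ÷ −x = −x⁴. Subtract (−x⁴)·D = x⁵ − x⁴. Remainder: 8x³ − 10x² + 8x − 13.
Step 3: lead(8x³ − 10x² + 8x − 13) ÷ lead(D) = 8x³ ÷ −x = −8x². Subtract (−8x²)·D = 8x³ − 8x². Remainder: −2x² + 8x − 13.
Step 4: lead(−2x² + 8x − 13) ÷ lead(D) = −2x² ÷ −x = 2x. Subtract (2x)·D = −2x² + 2x. Remainder: 6x − 13.
Step 5: lead(6x − 13) ÷ lead(D) = 6x ÷ −x = −6. Subtract (−6)·D = 6x − 6. Remainder: −7.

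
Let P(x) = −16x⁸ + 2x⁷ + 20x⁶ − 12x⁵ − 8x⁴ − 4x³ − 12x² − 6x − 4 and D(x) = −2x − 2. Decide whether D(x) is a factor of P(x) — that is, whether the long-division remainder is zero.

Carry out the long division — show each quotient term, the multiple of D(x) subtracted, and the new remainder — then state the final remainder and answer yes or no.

Step 1: lead(−16x⁸ + 2x⁷ + 20x⁶ − 12x⁵ − 8x⁴ − 4x³ − 12x² − 6x − 4) ÷ lead(D) = −16x⁸ ÷ −2x = 8x⁷. Subtract (8x⁷)·D = −16x⁸ − 16x⁷. Remainder: 18x⁷ + 20x⁶ − 12x⁵ − 8x⁴ − 4x³ − 12x² − 6x − 4.
Step 2: lead(18x⁷ + 20x⁶ − 12x⁵ − 8x⁴ − 4x³ − 12x² − 6x − 4) ÷ lead(D) = 18x⁷ ÷ −2x = −9x⁶. Subtract (−9x⁶)·D = 18x⁷ + 18x⁶. Remainder: 2x⁶ − 12x⁵ − 8x⁴ − 4x³ − 12x² − 6x − 4.
Step 3: lead(2x⁶ − 12x⁵ − 8x⁴ − 4x³ − 12x² − 6x − 4) ÷ lead(D) = 2x⁶ ÷ −2x = −x⁵. Subtract (−x⁵)·D = 2x⁶ + 2x⁵. Remainder: −14x⁵ − 8x⁴ − 4x³ − 12x² − 6x − 4.
Step 4: lead(−14x⁵ − 8x⁴ − 4x³ − 12x² − 6x − 4) ÷ lead(D) = −14x⁵ ÷ −2x = 7x⁴. Subtract (7x⁴)·D = −14x⁵ − 14x⁴. Remainder: 6x⁴ − 4x³ − 12x² − 6x − 4.
Step 5: lead(6x⁴ − 4x³ − 12x² − 6x − 4) ÷ lead(D) = 6x⁴ ÷ −2x = −3x³. Subtract (−3x³)·D = 6x⁴ + 6x³. Remainder: −10x³ − 12x² − 6x − 4.
Step 6: lead(−10x³ − 12x² − 6x − 4) ÷ lead(D) = −10x³ ÷ −2x = 5x². Subtract (5x²)·D = −10x³ − 10x². Remainder: −2x² − 6x − 4.
Step 7: lead(−2x² − 6x − 4) ÷ lead(D) = −2x² ÷ −2x = x. Subtract (x)·D = −2x² − 2x. Remainder: −4x − 4.
Step 8: lead(−4x − 4) ÷ lead(D) = −4x ÷ −2x = 2. Subtract (2)·D = −4x − 4. Remainder: 0.

R(x) = 0, so D(x) is a factor of P(x). yes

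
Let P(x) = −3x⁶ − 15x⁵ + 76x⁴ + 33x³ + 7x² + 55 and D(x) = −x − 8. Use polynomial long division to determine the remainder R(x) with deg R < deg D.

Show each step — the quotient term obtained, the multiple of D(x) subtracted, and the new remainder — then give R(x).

R(x) = −9

Step 1: lead(−3x⁶ − 15x⁵ + 76x⁴ + 33x³ + 7x² + 55) ÷ lead(D) = −3x⁶ ÷ −x = 3x⁵. Subtract (3x⁵)·D = −3x⁶ − 24x⁵. Remainder: 9x⁵ + 76x⁴ + 33x³ + 7x² + 55.
Step 2: lead(9x⁵ + 76x⁴ + 33x³ + 7x² + 55) ÷ lead(D) = 9x⁵ ÷ −x = −9x⁴. Subtract (−9x⁴)·D = 9x⁵ + 72x⁴. Remainder: 4x⁴ + 33x³ + 7x² + 55.
Step 3: lead(4x⁴ + 33x³ + 7x² + 55) ÷ lead(D) = 4x⁴ ÷ −x = −4x³. Subtract (−4x³)·D = 4x⁴ + 32x³. Remainder: x³ + 7x² + 55.
Step 4: lead(x³ + 7x² + 55) ÷ lead(D) = x³ ÷ −x = −x². Subtract (−x²)·D = x³ + 8x². Remainder: −x² + 55.
Step 5: lead(−x² + 55) ÷ lead(D) = −x² ÷ −x = x. Subtract (x)·D = −x² − 8x. Remainder: 8x + 55.
Step 6: lead(8x + 55) ÷ lead(D) = 8x ÷ −x = −8. Subtract (−8)·D = 8x + 64. Remainder: −9.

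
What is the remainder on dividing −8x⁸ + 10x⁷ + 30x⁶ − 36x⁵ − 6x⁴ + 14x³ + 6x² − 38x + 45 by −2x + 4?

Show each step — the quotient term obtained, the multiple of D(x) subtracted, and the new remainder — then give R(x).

R(x) = 9

Step 1: lead(−8x⁸ + 10x⁷ + 30x⁶ − 36x⁵ − 6x⁴ + 14x³ + 6x² − 38x + 45) ÷ lead(D) = −8x⁸ ÷ −2x = 4x⁷. Subtract (4x⁷)·D = −8x⁸ + 16x⁷. Remainder: −6x⁷ + 30x⁶ − 36x⁵ − 6x⁴ + 14x³ + 6x² − 38x + 45.
Step 2: lead(−6x⁷ + 30x⁶ − 36x⁵ − 6x⁴ + 14x³ + 6x² − 38x + 45) ÷ lead(D) = −6x⁷ ÷ −2x = 3x⁶. Subtract (3x⁶)·D = −6x⁷ + 12x⁶. Remainder: 18x⁶ − 36x⁵ − 6x⁴ + 14x³ + 6x² − 38x + 45.
Step 3: lead(18x⁶ − 36x⁵ − 6x⁴ + 14x³ + 6x² − 38x + 45) ÷ lead(D) = 18x⁶ ÷ −2x = −9x⁵. Subtract (−9x⁵)·D = 18x⁶ − 36x⁵. Remainder: −6x⁴ + 14x³ + 6x² − 38x + 45.
Step 4: lead(−6x⁴ + 14x³ + 6x² − 38x + 45) ÷ lead(D) = −6x⁴ ÷ −2x = 3x³. Subtract (3x³)·D = −6x⁴ + 12x³. Remainder: 2x³ + 6x² − 38x + 45.
Step 5: lead(2x³ + 6x² − 38x + 45) ÷ lead(D) = 2x³ ÷ −2x = −x². Subtract (−x²)·D = 2x³ − 4x². Remainder: 10x² − 38x + 45.
Step 6: lead(10x² − 38x + 45) ÷ lead(D) = 10x² ÷ −2x = −5x. Subtract (−5x)·D = 10x² − 20x. Remainder: −18x + 45.
Step 7: lead(−18x + 45) ÷ lead(D) = −18x ÷ −2x = 9. Subtract (9)·D = −18x + 36. Remainder: 9.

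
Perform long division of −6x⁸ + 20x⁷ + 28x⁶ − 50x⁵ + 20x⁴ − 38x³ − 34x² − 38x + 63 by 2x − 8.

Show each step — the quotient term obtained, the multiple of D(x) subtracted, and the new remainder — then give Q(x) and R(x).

Step 1: lead(−6x⁸ + 20x⁷ + 28x⁶ − 50x⁵ + 20x⁴ − 38x³ − 34x² − 38x + 63) ÷ lead(D) = −6x⁸ ÷ 2x = −3x⁷. Subtract (−3x⁷)·D = −6x⁸ + 24x⁷. Remainder: −4x⁷ + 28x⁶ − 50x⁵ + 20x⁴ − 38x³ − 34x² − 38x + 63.
Step 2: lead(−4x⁷ + 28x⁶ − 50x⁵ + 20x⁴ − 38x³ − 34x² − 38x + 63) ÷ lead(D) = −4x⁷ ÷ 2x = −2x⁶. Subtract (−2x⁶)·D = −4x⁷ + 16x⁶. Remainder: 12x⁶ − 50x⁵ + 20x⁴ − 38x³ − 34x² − 38x + 63.
Step 3: lead(12x⁶ − 50x⁵ + 20x⁴ − 38x³ − 34x² − 38x + 63) ÷ lead(D) = 12x⁶ ÷ 2x = 6x⁵. Subtract (6x⁵)·D = 12x⁶ − 48x⁵. Remainder: −2x⁵ + 20x⁴ − 38x³ − 34x² − 38x + 63.
Step 4: lead(−2x⁵ + 20x⁴ − 38x³ − 34x² − 38x + 63) ÷ lead(D) = −2x⁵ ÷ 2x = −x⁴. Subtract (−x⁴)·D = −2x⁵ + 8x⁴. Remainder: 12x⁴ − 38x³ − 34x² − 38x + 63.
Step 5: lead(12x⁴ − 38x³ − 34x² − 38x + 63) ÷ lead(D) = 12x⁴ ÷ 2x = 6x³. Subtract (6x³)·D = 12x⁴ − 48x³. Remainder: 10x³ − 34x² − 38x + 63.
Step 6: lead(10x³ − 34x² − 38x + 63) ÷ lead(D) = 10x³ ÷ 2x = 5x². Subtract (5x²)·D = 10x³ − 40x². Remainder: 6x² − 38x + 63.
Step 7: lead(6x² − 38x + 63) ÷ lead(D) = 6x² ÷ 2x = 3x. Subtract (3x)·D = 6x² − 24x. Remainder: −14x + 63.
Step 8: lead(−14x + 63) ÷ lead(D) = −14x ÷ 2x = −7. Subtract (−7)·D = −14x + 56. Remainder: 7.

Q(x) = −3x⁷ − 2x⁶ + 6x⁵ − x⁴ + 6x³ + 5x² + 3x − 7; R(x) = 7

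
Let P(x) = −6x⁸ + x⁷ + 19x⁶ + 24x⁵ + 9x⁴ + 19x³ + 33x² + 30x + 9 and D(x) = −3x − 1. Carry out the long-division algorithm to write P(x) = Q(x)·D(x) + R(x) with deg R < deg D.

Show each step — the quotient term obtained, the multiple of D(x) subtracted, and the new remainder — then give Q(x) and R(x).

Q(x) = 2x⁷ − x⁶ − 6x⁵ − 6x⁴ − x³ − 6x² − 9x − 7; R(x) = 2

Step 1: lead(−6x⁸ + x⁷ + 19x⁶ + 24x⁵ + 9x⁴ + 19x³ + 33x² + 30x + 9) ÷ lead(D) = −6x⁸ ÷ −3x = 2x⁷. Subtract (2x⁷)·D = −6x⁸ − 2x⁷. Remainder: 3x⁷ + 19x⁶ + 24x⁵ + 9x⁴ + 19x³ + 33x² + 30x + 9.
Step 2: lead(3x⁷ + 19x⁶ + 24x⁵ + 9x⁴ + 19x³ + 33x² + 30x + 9) ÷ lead(D) = 3x⁷ ÷ −3x = −x⁶. Subtract (−x⁶)·D = 3x⁷ + x⁶. Remainder: 18x⁶ + 24x⁵ + 9x⁴ + 19x³ + 33x² + 30x + 9.
Step 3: lead(18x⁶ + 24x⁵ + 9x⁴ + 19x³ + 33x² + 30x + 9) ÷ lead(D) = 18x⁶ ÷ −3x = −6x⁵. Subtract (−6x⁵)·D = 18x⁶ + 6x⁵. Remainder: 18x⁵ + 9x⁴ + 19x³ + 33x² + 30x + 9.
Step 4: lead(18x⁵ + 9x⁴ + 19x³ + 33x² + 30x + 9) ÷ lead(D) = 18x⁵ ÷ −3x = −6x⁴. Subtract (−6x⁴)·D = 18x⁵ + 6x⁴. Remainder: 3x⁴ + 19x³ + 33x² + 30x + 9.
Step 5: lead(3x⁴ + 19x³ + 33x² + 30x + 9) ÷ lead(D) = 3x⁴ ÷ −3x = −x³. Subtract (−x³)·D = 3x⁴ + x³. Remainder: 18x³ + 33x² + 30x + 9.
Step 6: lead(18x³ + 33x² + 30x + 9) ÷ lead(D) = 18x³ ÷ −3x = −6x². Subtract (−6x²)·D = 18x³ + 6x². Remainder: 27x² + 30x + 9.
Step 7: lead(27x² + 30x + 9) ÷ lead(D) = 27x² ÷ −3x = −9x. Subtract (−9x)·D = 27x² + 9x. Remainder: 21x + 9.
Step 8: lead(21x + 9) ÷ lead(D) = 21x ÷ −3x = −7. Subtract (−7)·D = 21x + 7. Remainder: 2.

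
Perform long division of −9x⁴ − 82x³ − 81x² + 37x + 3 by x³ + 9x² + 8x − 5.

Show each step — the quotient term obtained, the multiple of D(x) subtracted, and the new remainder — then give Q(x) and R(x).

Q(x) = −9x − 1; R(x) = −2

Step 1: lead(−9x⁴ − 82x³ − 81x² + 37x + 3) ÷ lead(D) = −9x⁴ ÷ x³ = −9x. Subtract (−9x)·D = −9x⁴ − 81x³ − 72x² + 45x. Remainder: −x³ − 9x² − 8x + 3.
Step 2: lead(−x³ − 9x² − 8x + 3) ÷ lead(D) = −x³ ÷ x³ = −1. Subtract (−1)·D = −x³ − 9x² − 8x + 5. Remainder: −2.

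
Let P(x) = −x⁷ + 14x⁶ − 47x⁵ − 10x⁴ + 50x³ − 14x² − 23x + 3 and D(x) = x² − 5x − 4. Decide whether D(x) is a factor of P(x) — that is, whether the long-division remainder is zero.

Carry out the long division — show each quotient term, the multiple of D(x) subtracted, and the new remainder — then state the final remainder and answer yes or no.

Step 1: lead(−x⁷ + 14x⁶ − 47x⁵ − 10x⁴ + 50x³ − 14x² − 23x + 3) ÷ lead(D) = −x⁷ ÷ x² = −x⁵. Subtract (−x⁵)·D = −x⁷ + 5x⁶ + 4x⁵. Remainder: 9x⁶ − 51x⁵ − 10x⁴ + 50x³ − 14x² − 23x + 3.
Step 2: lead(9x⁶ − 51x⁵ − 10x⁴ + 50x³ − 14x² − 23x + 3) ÷ lead(D) = 9x⁶ ÷ x² = 9x⁴. Subtract (9x⁴)·D = 9x⁶ − 45x⁵ − 36x⁴. Remainder: −6x⁵ + 26x⁴ + 50x³ − 14x² − 23x + 3.
Step 3: lead(−6x⁵ + 26x⁴ + 50x³ − 14x² − 23x + 3) ÷ lead(D) = −6x⁵ ÷ x² = −6x³. Subtract (−6x³)·D = −6x⁵ + 30x⁴ + 24x³. Remainder: −4x⁴ + 26x³ − 14x² − 23x + 3.
Step 4: lead(−4x⁴ + 26x³ − 14x² − 23x + 3) ÷ lead(D) = −4x⁴ ÷ x² = −4x². Subtract (−4x²)·D = −4x⁴ + 20x³ + 16x². Remainder: 6x³ − 30x² − 23x + 3.
Step 5: lead(6x³ − 30x² − 23x + 3) ÷ lead(D) = 6x³ ÷ x² = 6x. Subtract (6x)·D = 6x³ − 30x² − 24x. Remainder: x + 3.

R(x) = x + 3, so D(x) is not a factor of P(x). no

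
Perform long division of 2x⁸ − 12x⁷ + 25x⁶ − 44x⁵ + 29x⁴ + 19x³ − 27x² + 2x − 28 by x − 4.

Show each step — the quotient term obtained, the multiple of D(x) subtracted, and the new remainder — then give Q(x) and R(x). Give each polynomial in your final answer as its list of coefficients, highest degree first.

Q = [2, -4, 9, -8, -3, 7, 1, 6]; R = [-4]

Step 1: lead(2x⁸ − 12x⁷ + 25x⁶ − 44x⁵ + 29x⁴ + 19x³ − 27x² + 2x − 28) ÷ lead(D) = 2x⁸ ÷ x = 2x⁷. Subtract (2x⁷)·D = 2x⁸ − 8x⁷. Remainder: −4x⁷ + 25x⁶ − 44x⁵ + 29x⁴ + 19x³ − 27x² + 2x − 28.
Step 2: lead(−4x⁷ + 25x⁶ − 44x⁵ + 29x⁴ + 19x³ − 27x² + 2x − 28) ÷ lead(D) = −4x⁷ ÷ x = −4x⁶. Subtract (−4x⁶)·D = −4x⁷ + 16x⁶. Remainder: 9x⁶ − 44x⁵ + 29x⁴ + 19x³ − 27x² + 2x − 28.
Step 3: lead(9x⁶ − 44x⁵ + 29x⁴ + 19x³ − 27x² + 2x − 28) ÷ lead(D) = 9x⁶ ÷ x = 9x⁵. Subtract (9x⁵)·D = 9x⁶ − 36x⁵. Remainder: −8x⁵ + 29x⁴ + 19x³ − 27x² + 2x − 28.
Step 4: lead(−8x⁵ + 29x⁴ + 19x³ − 27x² + 2x − 28) ÷ lead(D) = −8x⁵ ÷ x = −8x⁴. Subtract (−8x⁴)·D = −8x⁵ + 32x⁴. Remainder: −3x⁴ + 19x³ − 27x² + 2x − 28.
Step 5: lead(−3x⁴ + 19x³ − 27x² + 2x − 28) ÷ lead(D) = −3x⁴ ÷ x = −3x³. Subtract (−3x³)·D = −3x⁴ + 12x³. Remainder: 7x³ − 27x² + 2x − 28.
Step 6: lead(7x³ − 27x² + 2x − 28) ÷ lead(D) = 7x³ ÷ x = 7x². Subtract (7x²)·D = 7x³ − 28x². Remainder: x² + 2x − 28.
Step 7: lead(x² + 2x − 28) ÷ lead(D) = x² ÷ x = x. Subtract (x)·D = x² − 4x. Remainder: 6x − 28.
Step 8: lead(6x − 28) ÷ lead(D) = 6x ÷ x = 6. Subtract (6)·D = 6x − 24. Remainder: −4.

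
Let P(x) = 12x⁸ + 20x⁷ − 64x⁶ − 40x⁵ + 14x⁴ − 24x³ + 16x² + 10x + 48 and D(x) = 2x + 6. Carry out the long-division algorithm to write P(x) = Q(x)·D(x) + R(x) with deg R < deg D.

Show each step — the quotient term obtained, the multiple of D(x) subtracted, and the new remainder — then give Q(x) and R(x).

Q(x) = 6x⁷ − 8x⁶ − 8x⁵ + 4x⁴ − 5x³ + 3x² − x + 8; R(x) = 0

Step 1: lead(12x⁸ + 20x⁷ − 64x⁶ − 40x⁵ + 14x⁴ − 24x³ + 16x² + 10x + 48) ÷ lead(D) = 12x⁸ ÷ 2x = 6x⁷. Subtract (6x⁷)·D = 12x⁸ + 36x⁷. Remainder: −16x⁷ − 64x⁶ − 40x⁵ + 14x⁴ − 24x³ + 16x² + 10x + 48.
Step 2: lead(−16x⁷ − 64x⁶ − 40x⁵ + 14x⁴ − 24x³ + 16x² + 10x + 48) ÷ lead(D) = −16x⁷ ÷ 2x = −8x⁶. Subtract (−8x⁶)·D = −16x⁷ − 48x⁶. Remainder: −16x⁶ − 40x⁵ + 14x⁴ − 24x³ + 16x² + 10x + 48.
Step 3: lead(−16x⁶ − 40x⁵ + 14x⁴ − 24x³ + 16x² + 10x + 48) ÷ lead(D) = −16x⁶ ÷ 2x = −8x⁵. Subtract (−8x⁵)·D = −16x⁶ − 48x⁵. Remainder: 8x⁵ + 14x⁴ − 24x³ + 16x² + 10x + 48.
Step 4: lead(8x⁵ + 14x⁴ − 24x³ + 16x² + 10x + 48) ÷ lead(D) = 8x⁵ ÷ 2x = 4x⁴. Subtract (4x⁴)·D = 8x⁵ + 24x⁴. Remainder: −10x⁴ − 24x³ + 16x² + 10x + 48.
Step 5: lead(−10x⁴ − 24x³ + 16x² + 10x + 48) ÷ lead(D) = −10x⁴ ÷ 2x = −5x³. Subtract (−5x³)·D = −10x⁴ − 30x³. Remainder: 6x³ + 16x² + 10x + 48.
Step 6: lead(6x³ + 16x² + 10x + 48) ÷ lead(D) = 6x³ ÷ 2x = 3x². Subtract (3x²)·D = 6x³ + 18x². Remainder: −2x² + 10x + 48.
Step 7: lead(−2x² + 10x + 48) ÷ lead(D) = −2x² ÷ 2x = −x. Subtract (−x)·D = −2x² − 6x. Remainder: 16x + 48.
Step 8: lead(16x + 48) ÷ lead(D) = 16x ÷ 2x = 8. Subtract (8)·D = 16x + 48. Remainder: 0.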